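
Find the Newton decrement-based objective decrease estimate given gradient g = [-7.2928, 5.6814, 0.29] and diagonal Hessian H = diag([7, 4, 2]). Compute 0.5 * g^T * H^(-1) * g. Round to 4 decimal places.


Step 1: H is diagonal, so H^(-1) * g = [-1.0418, 1.4204, 0.145].
Step 2: g^T H^(-1) g = sum_i g_i^2 / H_ii
  = (-7.2928)^2/7 + (5.6814)^2/4 + (0.29)^2/2
  = 7.5978 + 8.0696 + 0.0421 = 15.7095
Step 3: Objective decrease = 0.5 * g^T H^(-1) g = 7.8547


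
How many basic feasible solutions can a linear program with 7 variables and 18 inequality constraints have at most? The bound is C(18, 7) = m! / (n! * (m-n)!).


Each vertex corresponds to some choice of n active constraints out of m, so the number of vertices is at most C(m, n) = m! / (n!(m-n)!).
m = 18, n = 7
Numerator: 18 * 17 * 16 * 15 * 14 * 13 * 12
Denominator: 7! = 5040
C(18, 7) = 31824


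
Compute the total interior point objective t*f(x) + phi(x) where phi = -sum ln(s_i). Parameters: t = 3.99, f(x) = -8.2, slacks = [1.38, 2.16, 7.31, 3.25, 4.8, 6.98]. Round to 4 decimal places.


Step 1: Compute log-barrier.
ln values: [0.3221, 0.7701, 1.9892, 1.1787, 1.5686, 1.943]
phi = -(0.3221 + 0.7701 + 1.9892 + 1.1787 + 1.5686 + 1.943) = -7.7718
Step 2: Compute augmented objective.
t*f(x) = 3.99*-8.2 = -32.718
Total = -32.718 - 7.7718 = -40.4898


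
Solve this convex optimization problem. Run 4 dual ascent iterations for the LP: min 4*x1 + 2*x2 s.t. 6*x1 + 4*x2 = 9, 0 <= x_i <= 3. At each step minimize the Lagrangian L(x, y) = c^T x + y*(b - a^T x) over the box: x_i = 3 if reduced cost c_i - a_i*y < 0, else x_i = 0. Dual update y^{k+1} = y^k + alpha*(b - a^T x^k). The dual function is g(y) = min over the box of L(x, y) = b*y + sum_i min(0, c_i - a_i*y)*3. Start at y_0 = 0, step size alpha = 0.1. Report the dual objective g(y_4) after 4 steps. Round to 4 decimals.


Dual ascent for LP: min 4*x1 + 2*x2, 6*x1 + 4*x2 = 9, 0 <= x_i <= 3
Step 1: y^k = 0.0, reduced costs: (4.0, 2.0)
  x^k = (0.0, 0.0), subgradient = b - a^T x = 9.0
  y^{k+1} = 0.0 + 0.1*9.0 = 0.9
Step 2: y^k = 0.9, reduced costs: (-1.4, -1.6)
  x^k = (3.0, 3.0), subgradient = b - a^T x = -21.0
  y^{k+1} = 0.9 + 0.1*-21.0 = -1.2
Step 3: y^k = -1.2, reduced costs: (11.2, 6.8)
  x^k = (0.0, 0.0), subgradient = b - a^T x = 9.0
  y^{k+1} = -1.2 + 0.1*9.0 = -0.3
Step 4: y^k = -0.3, reduced costs: (5.8, 3.2)
  x^k = (0.0, 0.0), subgradient = b - a^T x = 9.0
  y^{k+1} = -0.3 + 0.1*9.0 = 0.6
Dual objective at y_4 = 0.6: reduced costs (0.4, -0.4), box minimizer x = (0.0, 3.0)
g(y_4) = b*y + (c1 - a1*y)*x1 + (c2 - a2*y)*x2 = 9*0.6 + 0.4*0.0 + (-0.4)*3.0 = 5.4 + 0.0 - 1.2 = 4.2


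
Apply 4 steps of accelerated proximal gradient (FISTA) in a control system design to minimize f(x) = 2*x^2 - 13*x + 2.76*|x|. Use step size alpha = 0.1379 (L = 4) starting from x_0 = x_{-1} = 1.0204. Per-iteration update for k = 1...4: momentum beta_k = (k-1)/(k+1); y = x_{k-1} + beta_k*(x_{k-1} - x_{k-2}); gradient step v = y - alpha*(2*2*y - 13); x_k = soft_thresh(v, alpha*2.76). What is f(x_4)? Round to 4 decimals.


FISTA on f(x) = 2*x^2 - 13*x + 2.76*|x|
L = 4, alpha = 0.1379
Iteration 1: beta = 0.0, y = 1.0204 + 0.0*(1.0204 - 1.0204) = 1.0204
  grad(y) = -8.9184, v = y - alpha*grad = 2.2502
  prox(v) = soft_thresh(2.2502, 0.3806) = 1.8696
Iteration 2: beta = 0.3333, y = 1.8696 + 0.3333*(1.8696 - 1.0204) = 2.1527
  grad(y) = -4.3891, v = y - alpha*grad = 2.758
  prox(v) = soft_thresh(2.758, 0.3806) = 2.3774
Iteration 3: beta = 0.5, y = 2.3774 + 0.5*(2.3774 - 1.8696) = 2.6312
  grad(y) = -2.475, v = y - alpha*grad = 2.9726
  prox(v) = soft_thresh(2.9726, 0.3806) = 2.5919
Iteration 4: beta = 0.6, y = 2.5919 + 0.6*(2.5919 - 2.3774) = 2.7207
  grad(y) = -2.1173, v = y - alpha*grad = 3.0127
  prox(v) = soft_thresh(3.0127, 0.3806) = 2.6321
f(x_4) = 2*2.6321^2 - 13*2.6321 + 2.76*|2.6321| = -13.0968


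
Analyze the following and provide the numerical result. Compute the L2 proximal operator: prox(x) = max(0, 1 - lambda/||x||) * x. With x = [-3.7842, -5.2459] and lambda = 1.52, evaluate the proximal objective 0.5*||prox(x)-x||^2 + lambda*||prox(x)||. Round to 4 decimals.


Step 1: Compute ||x||.
||x|| = 6.4684
Step 2: Compute scaling factor.
scale = max(0, 1 - 1.52/6.4684) = 0.765
Step 3: prox(x) = [-2.895, -4.0132]
||prox(x)|| = 4.9484
Step 4: Proximal objective.
0.5*||prox-x||^2 = 1.1552
lambda*||prox|| = 7.5216
Total = 8.6767


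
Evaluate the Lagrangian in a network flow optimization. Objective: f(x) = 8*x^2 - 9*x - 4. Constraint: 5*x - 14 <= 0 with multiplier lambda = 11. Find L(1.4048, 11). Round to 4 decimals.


Step 1: Evaluate f(x).
f(1.4048) = 8*1.4048^2 - 9*1.4048 - 4 = -0.8555
Step 2: Evaluate g(x).
g(1.4048) = 5*1.4048 - 14 = -6.976
Step 3: Compute Lagrangian.
L = -0.8555 + 11*-6.976 = -77.5915


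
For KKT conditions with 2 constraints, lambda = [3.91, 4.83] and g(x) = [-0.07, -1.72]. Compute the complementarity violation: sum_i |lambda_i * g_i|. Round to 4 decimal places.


KKT complementary slackness check:
lambda_1 * g_1 = 3.91 * -0.07 = -0.2737
lambda_2 * g_2 = 4.83 * -1.72 = -8.3076
Total violation = 0.2737 + 8.3076 = 8.5813


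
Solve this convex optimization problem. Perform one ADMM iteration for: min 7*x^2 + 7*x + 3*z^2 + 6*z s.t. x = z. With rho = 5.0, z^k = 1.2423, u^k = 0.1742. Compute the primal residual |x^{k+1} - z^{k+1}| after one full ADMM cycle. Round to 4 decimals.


ADMM iteration with rho = 5.0, z^k = 1.2423, u^k = 0.1742
Step 1: x-update.
Minimize 7*x^2 + 7*x + (5.0/2)*(x - 1.2423 + 0.1742)^2
FOC: (2*7 + 5.0)*x = -7 + 5.0*(1.2423 - 0.1742)
x^{k+1} = -0.0873
Step 2: z-update.
Minimize 3*z^2 + 6*z + (5.0/2)*(-0.0873 - z + 0.1742)^2
FOC: (2*3 + 5.0)*z = -6 + 5.0*(-0.0873 + 0.1742)
z^{k+1} = -0.506
Step 3: u-update.
u^{k+1} = 0.1742 - 0.0873 + 0.506 = 0.5928
Step 4: Primal residual = |-0.0873 + 0.506| = 0.4186


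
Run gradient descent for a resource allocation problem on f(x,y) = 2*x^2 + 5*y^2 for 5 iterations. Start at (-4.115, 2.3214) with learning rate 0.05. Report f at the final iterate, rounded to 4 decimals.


Gradient descent on f(x,y) = 2*x^2 + 5*y^2.
Starting point: (-4.115, 2.3214), alpha = 0.05
Step 1: grad_x = 2*2*-4.115 = -16.46, grad_y = 2*5*2.3214 = 23.214
  x_1 = -4.115 - 0.05*-16.46 = -3.292
  y_1 = 2.3214 - 0.05*23.214 = 1.1607
Step 2: grad_x = 2*2*-3.292 = -13.168, grad_y = 2*5*1.1607 = 11.607
  x_2 = -3.292 - 0.05*-13.168 = -2.6336
  y_2 = 1.1607 - 0.05*11.607 = 0.5804
Step 3: grad_x = 2*2*-2.6336 = -10.5344, grad_y = 2*5*0.5804 = 5.8035
  x_3 = -2.6336 - 0.05*-10.5344 = -2.1069
  y_3 = 0.5804 - 0.05*5.8035 = 0.2902
Step 4: grad_x = 2*2*-2.1069 = -8.4275, grad_y = 2*5*0.2902 = 2.9018
  x_4 = -2.1069 - 0.05*-8.4275 = -1.6855
  y_4 = 0.2902 - 0.05*2.9018 = 0.1451
Step 5: grad_x = 2*2*-1.6855 = -6.742, grad_y = 2*5*0.1451 = 1.4509
  x_5 = -1.6855 - 0.05*-6.742 = -1.3484
  y_5 = 0.1451 - 0.05*1.4509 = 0.0725
f(-1.3484, 0.0725) = 2*(-1.3484)^2 + 5*0.0725^2 = 3.6627


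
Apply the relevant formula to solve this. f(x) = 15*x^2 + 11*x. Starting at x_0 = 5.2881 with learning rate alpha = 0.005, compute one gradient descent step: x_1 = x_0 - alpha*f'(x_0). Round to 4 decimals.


We compute the gradient at x_0 and apply the update.
f'(x) = 30*x + 11
f'(5.2881) = 30*5.2881 + 11 = 169.643
x_1 = 5.2881 - 0.005*169.643 = 4.4399


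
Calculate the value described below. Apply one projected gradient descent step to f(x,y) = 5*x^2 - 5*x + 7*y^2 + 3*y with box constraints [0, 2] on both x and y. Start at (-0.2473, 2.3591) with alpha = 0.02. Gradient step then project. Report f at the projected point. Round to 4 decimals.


Step 1: Compute gradient at (-0.2473, 2.3591).
grad_x = 2*5*-0.2473 - 5 = -7.473
grad_y = 2*7*2.3591 + 3 = 36.0274
Step 2: Gradient step.
x_raw = -0.2473 - 0.02*-7.473 = -0.0978
y_raw = 2.3591 - 0.02*36.0274 = 1.6386
Step 3: Project onto [0, 2].
x_proj = clip(-0.0978) = 0.0
y_proj = clip(1.6386) = 1.6386
Step 4: Evaluate f.
f(0.0, 1.6386) = 23.7096


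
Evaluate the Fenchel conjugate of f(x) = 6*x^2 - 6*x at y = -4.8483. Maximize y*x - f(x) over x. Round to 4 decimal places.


f*(y) = sup_x {y*x - a*x^2 - b*x} = sup_x {(y-b)*x - a*x^2}
FOC: (y - b) - 2a*x = 0 => x* = (y - b)/(2a)
x* = (-4.8483 + 6)/(2*6) = 0.096
f*(-4.8483) = (y-b)^2/(4a) = (-4.8483 + 6)^2/(4*6)
= 1.3264/24 = 0.0553


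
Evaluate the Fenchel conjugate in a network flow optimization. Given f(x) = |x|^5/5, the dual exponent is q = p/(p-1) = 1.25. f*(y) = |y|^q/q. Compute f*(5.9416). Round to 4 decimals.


The conjugate exponent q satisfies 1/p + 1/q = 1.
p = 5, so q = 5/(5 - 1) = 1.25
|y|^q = 5.9416^1.25 = 9.2764
f*(5.9416) = 9.2764 / 1.25 = 7.4211


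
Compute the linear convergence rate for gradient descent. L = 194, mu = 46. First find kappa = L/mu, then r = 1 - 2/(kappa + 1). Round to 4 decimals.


Step 1: Compute the condition number.
kappa = L/mu = 194/46 = 4.2174
Step 2: Compute the convergence rate.
r = 1 - 2/(kappa + 1) = 1 - 2*mu/(L + mu) = (L - mu)/(L + mu) = 148/240 = 0.6167


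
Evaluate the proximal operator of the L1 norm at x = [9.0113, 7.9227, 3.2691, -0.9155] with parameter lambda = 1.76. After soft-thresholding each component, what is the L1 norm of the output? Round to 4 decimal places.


Soft-thresholding with lambda = 1.76:
prox(9.0113) = sign(9.0113)*max(|9.0113| - 1.76, 0) = 7.2513
prox(7.9227) = sign(7.9227)*max(|7.9227| - 1.76, 0) = 6.1627
prox(3.2691) = sign(3.2691)*max(|3.2691| - 1.76, 0) = 1.5091
prox(-0.9155) = sign(-0.9155)*max(|-0.9155| - 1.76, 0) = 0.0
prox(x) = [7.2513, 6.1627, 1.5091, 0.0]
||prox(x)||_1 = 7.2513 + 6.1627 + 1.5091 + 0.0 = 14.9231


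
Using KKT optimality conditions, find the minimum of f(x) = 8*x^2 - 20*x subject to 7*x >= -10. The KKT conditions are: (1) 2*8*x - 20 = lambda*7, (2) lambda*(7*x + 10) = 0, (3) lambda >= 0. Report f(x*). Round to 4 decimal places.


Step 1: Try lambda = 0 (constraint inactive).
Stationarity: 2*8*x - 20 = 0
x* = 20/(2*8) = 1.25
Check constraint: 7*1.25 = 8.75 >= -10 -- satisfied.
Step 2: Compute optimal value.
f(x*) = 8*1.25^2 - 20*1.25 = -12.5


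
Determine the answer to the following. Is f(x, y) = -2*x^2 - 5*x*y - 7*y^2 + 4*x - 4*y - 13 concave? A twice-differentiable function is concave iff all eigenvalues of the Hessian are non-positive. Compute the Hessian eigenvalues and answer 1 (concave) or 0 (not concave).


The Hessian of f(x,y) = -2*x^2 - 5*x*y - 7*y^2 + 4*x - 4*y - 13 is:
H = [[-4, -5], [-5, -14]]
Trace = -4 - 14 = -18
Determinant = -4*-14 - (-5)^2 = 31
Discriminant = (-18)^2 - 4*31 = 200.0
Eigenvalues: lambda_1 = -16.0711, lambda_2 = -1.9289
The function is concave.

1


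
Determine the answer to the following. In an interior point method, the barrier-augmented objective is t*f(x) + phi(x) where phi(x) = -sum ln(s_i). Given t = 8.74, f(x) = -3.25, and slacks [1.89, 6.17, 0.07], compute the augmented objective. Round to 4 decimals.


Step 1: Compute log-barrier.
ln values: [0.6366, 1.8197, -2.6593]
phi = -(0.6366 + 1.8197 - 2.6593) = 0.203
Step 2: Compute augmented objective.
t*f(x) = 8.74*-3.25 = -28.405
Total = -28.405 + 0.203 = -28.202


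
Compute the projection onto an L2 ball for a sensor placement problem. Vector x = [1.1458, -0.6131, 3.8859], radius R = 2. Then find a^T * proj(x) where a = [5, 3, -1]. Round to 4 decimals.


Step 1: Compute ||x|| (intermediates to 6 decimals).
||x|| = sqrt(1.1458^2 + (-0.6131)^2 + 3.8859^2) = 4.097434
Step 2: Project.
Since ||x|| > R, scale = R/||x|| = 2/4.097434 = 0.48811, proj(x) = scale * x
proj(x) = [0.559276, -0.29926, 1.896747]
Step 3: Dot product.
a^T * proj(x) = 5*0.559276 + 3*(-0.29926) - 1*1.896747 = 0.0019


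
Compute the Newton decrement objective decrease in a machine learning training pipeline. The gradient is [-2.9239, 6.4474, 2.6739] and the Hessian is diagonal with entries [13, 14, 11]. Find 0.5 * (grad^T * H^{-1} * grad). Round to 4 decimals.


Step 1: H is diagonal, so H^(-1) * g = [-0.2249, 0.4605, 0.2431].
Step 2: g^T H^(-1) g = sum_i g_i^2 / H_ii
  = (-2.9239)^2/13 + (6.4474)^2/14 + (2.6739)^2/11
  = 0.6576 + 2.9692 + 0.65 = 4.2768
Step 3: Objective decrease = 0.5 * g^T H^(-1) g = 2.1384


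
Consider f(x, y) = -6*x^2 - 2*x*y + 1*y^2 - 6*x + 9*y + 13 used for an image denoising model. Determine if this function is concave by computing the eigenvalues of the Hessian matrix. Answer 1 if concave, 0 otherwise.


The Hessian of f(x,y) = -6*x^2 - 2*x*y + 1*y^2 - 6*x + 9*y + 13 is:
H = [[-12, -2], [-2, 2]]
Trace = -12 + 2 = -10
Determinant = -12*2 - (-2)^2 = -28
Discriminant = (-10)^2 - 4*-28 = 212.0
Eigenvalues: lambda_1 = -12.2801, lambda_2 = 2.2801
The function is not concave.

0


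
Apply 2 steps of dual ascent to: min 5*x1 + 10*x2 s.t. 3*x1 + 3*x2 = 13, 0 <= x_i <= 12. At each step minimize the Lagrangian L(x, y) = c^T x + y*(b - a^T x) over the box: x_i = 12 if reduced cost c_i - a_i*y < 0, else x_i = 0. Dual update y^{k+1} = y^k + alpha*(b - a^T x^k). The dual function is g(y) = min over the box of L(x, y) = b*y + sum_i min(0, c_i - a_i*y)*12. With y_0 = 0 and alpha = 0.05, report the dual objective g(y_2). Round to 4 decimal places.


Dual ascent for LP: min 5*x1 + 10*x2, 3*x1 + 3*x2 = 13, 0 <= x_i <= 12
Step 1: y^k = 0.0, reduced costs: (5.0, 10.0)
  x^k = (0.0, 0.0), subgradient = b - a^T x = 13.0
  y^{k+1} = 0.0 + 0.05*13.0 = 0.65
Step 2: y^k = 0.65, reduced costs: (3.05, 8.05)
  x^k = (0.0, 0.0), subgradient = b - a^T x = 13.0
  y^{k+1} = 0.65 + 0.05*13.0 = 1.3
Dual objective at y_2 = 1.3: reduced costs (1.1, 6.1), box minimizer x = (0.0, 0.0)
g(y_2) = b*y + (c1 - a1*y)*x1 + (c2 - a2*y)*x2 = 13*1.3 + 1.1*0.0 + 6.1*0.0 = 16.9 + 0.0 + 0.0 = 16.9


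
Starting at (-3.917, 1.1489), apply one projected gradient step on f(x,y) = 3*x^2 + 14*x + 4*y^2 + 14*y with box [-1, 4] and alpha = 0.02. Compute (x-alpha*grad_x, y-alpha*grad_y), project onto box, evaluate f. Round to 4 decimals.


Step 1: Compute gradient at (-3.917, 1.1489).
grad_x = 2*3*-3.917 + 14 = -9.502
grad_y = 2*4*1.1489 + 14 = 23.1912
Step 2: Gradient step.
x_raw = -3.917 - 0.02*-9.502 = -3.727
y_raw = 1.1489 - 0.02*23.1912 = 0.6851
Step 3: Project onto [-1, 4].
x_proj = clip(-3.727) = -1.0
y_proj = clip(0.6851) = 0.6851
Step 4: Evaluate f.
f(-1.0, 0.6851) = 0.4684


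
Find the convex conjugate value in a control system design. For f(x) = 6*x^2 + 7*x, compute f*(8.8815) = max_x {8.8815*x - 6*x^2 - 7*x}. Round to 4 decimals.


f*(y) = sup_x {y*x - a*x^2 - b*x} = sup_x {(y-b)*x - a*x^2}
FOC: (y - b) - 2a*x = 0 => x* = (y - b)/(2a)
x* = (8.8815 - 7)/(2*6) = 0.1568
f*(8.8815) = (y-b)^2/(4a) = (8.8815 - 7)^2/(4*6)
= 3.54/24 = 0.1475


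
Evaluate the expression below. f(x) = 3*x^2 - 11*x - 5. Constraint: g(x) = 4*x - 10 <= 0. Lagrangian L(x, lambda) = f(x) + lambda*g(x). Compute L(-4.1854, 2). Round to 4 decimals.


Step 1: Evaluate f(x).
f(-4.1854) = 3*(-4.1854)^2 - 11*(-4.1854) - 5 = 93.5921
Step 2: Evaluate g(x).
g(-4.1854) = 4*-4.1854 - 10 = -26.7416
Step 3: Compute Lagrangian.
L = 93.5921 + 2*-26.7416 = 40.1089


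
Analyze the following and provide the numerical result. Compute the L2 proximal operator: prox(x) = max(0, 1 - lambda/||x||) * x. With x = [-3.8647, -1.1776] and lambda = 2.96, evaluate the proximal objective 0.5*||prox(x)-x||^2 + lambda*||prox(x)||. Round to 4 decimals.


Step 1: Compute ||x||.
||x|| = 4.0401
Step 2: Compute scaling factor.
scale = max(0, 1 - 2.96/4.0401) = 0.2674
Step 3: prox(x) = [-1.0332, -0.3148]
||prox(x)|| = 1.0801
Step 4: Proximal objective.
0.5*||prox-x||^2 = 4.3808
lambda*||prox|| = 3.1971
Total = 7.578


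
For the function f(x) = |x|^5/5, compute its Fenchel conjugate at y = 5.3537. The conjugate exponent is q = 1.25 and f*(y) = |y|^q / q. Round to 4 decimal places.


The conjugate exponent q satisfies 1/p + 1/q = 1.
p = 5, so q = 5/(5 - 1) = 1.25
|y|^q = 5.3537^1.25 = 8.1436
f*(5.3537) = 8.1436 / 1.25 = 6.5149


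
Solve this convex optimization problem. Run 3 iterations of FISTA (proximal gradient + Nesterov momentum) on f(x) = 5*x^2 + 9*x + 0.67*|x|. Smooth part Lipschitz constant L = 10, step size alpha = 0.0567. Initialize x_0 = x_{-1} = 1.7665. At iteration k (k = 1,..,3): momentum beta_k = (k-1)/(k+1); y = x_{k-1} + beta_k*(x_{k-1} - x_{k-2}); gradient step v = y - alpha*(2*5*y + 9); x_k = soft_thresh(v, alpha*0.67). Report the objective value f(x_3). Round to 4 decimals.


FISTA on f(x) = 5*x^2 + 9*x + 0.67*|x|
L = 10, alpha = 0.0567
Iteration 1: beta = 0.0, y = 1.7665 + 0.0*(1.7665 - 1.7665) = 1.7665
  grad(y) = 26.665, v = y - alpha*grad = 0.2546
  prox(v) = soft_thresh(0.2546, 0.038) = 0.2166
Iteration 2: beta = 0.3333, y = 0.2166 + 0.3333*(0.2166 - 1.7665) = -0.3
  grad(y) = 5.9997, v = y - alpha*grad = -0.6402
  prox(v) = soft_thresh(-0.6402, 0.038) = -0.6022
Iteration 3: beta = 0.5, y = -0.6022 + 0.5*(-0.6022 - 0.2166) = -1.0116
  grad(y) = -1.1164, v = y - alpha*grad = -0.9483
  prox(v) = soft_thresh(-0.9483, 0.038) = -0.9103
f(x_3) = 5*(-0.9103)^2 + 9*(-0.9103) + 0.67*|-0.9103| = -3.4395


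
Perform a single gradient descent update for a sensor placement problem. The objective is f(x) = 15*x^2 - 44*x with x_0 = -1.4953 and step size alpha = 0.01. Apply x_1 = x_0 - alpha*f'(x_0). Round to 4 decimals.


We compute the gradient at x_0 and apply the update.
f'(x) = 30*x - 44
f'(-1.4953) = 30*-1.4953 - 44 = -88.859
x_1 = -1.4953 - 0.01*-88.859 = -0.6067


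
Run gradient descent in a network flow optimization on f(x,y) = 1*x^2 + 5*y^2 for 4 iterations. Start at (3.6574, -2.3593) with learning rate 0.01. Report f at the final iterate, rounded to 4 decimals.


Gradient descent on f(x,y) = 1*x^2 + 5*y^2.
Starting point: (3.6574, -2.3593), alpha = 0.01
Step 1: grad_x = 2*1*3.6574 = 7.3148, grad_y = 2*5*-2.3593 = -23.593
  x_1 = 3.6574 - 0.01*7.3148 = 3.5843
  y_1 = -2.3593 - 0.01*-23.593 = -2.1234
Step 2: grad_x = 2*1*3.5843 = 7.1685, grad_y = 2*5*-2.1234 = -21.2337
  x_2 = 3.5843 - 0.01*7.1685 = 3.5126
  y_2 = -2.1234 - 0.01*-21.2337 = -1.911
Step 3: grad_x = 2*1*3.5126 = 7.0251, grad_y = 2*5*-1.911 = -19.1103
  x_3 = 3.5126 - 0.01*7.0251 = 3.4423
  y_3 = -1.911 - 0.01*-19.1103 = -1.7199
Step 4: grad_x = 2*1*3.4423 = 6.8846, grad_y = 2*5*-1.7199 = -17.1993
  x_4 = 3.4423 - 0.01*6.8846 = 3.3735
  y_4 = -1.7199 - 0.01*-17.1993 = -1.5479
f(3.3735, -1.5479) = 1*3.3735^2 + 5*(-1.5479)^2 = 23.3608


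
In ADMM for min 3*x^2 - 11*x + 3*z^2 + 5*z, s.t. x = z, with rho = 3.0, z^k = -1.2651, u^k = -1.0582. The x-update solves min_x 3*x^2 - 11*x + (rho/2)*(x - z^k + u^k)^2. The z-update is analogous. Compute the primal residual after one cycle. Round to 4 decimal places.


ADMM iteration with rho = 3.0, z^k = -1.2651, u^k = -1.0582
Step 1: x-update.
Minimize 3*x^2 - 11*x + (3.0/2)*(x + 1.2651 - 1.0582)^2
FOC: (2*3 + 3.0)*x = 11 + 3.0*(-1.2651 + 1.0582)
x^{k+1} = 1.1533
Step 2: z-update.
Minimize 3*z^2 + 5*z + (3.0/2)*(1.1533 - z - 1.0582)^2
FOC: (2*3 + 3.0)*z = -5 + 3.0*(1.1533 - 1.0582)
z^{k+1} = -0.5239
Step 3: u-update.
u^{k+1} = -1.0582 + 1.1533 + 0.5239 = 0.6189
Step 4: Primal residual = |1.1533 + 0.5239| = 1.6771


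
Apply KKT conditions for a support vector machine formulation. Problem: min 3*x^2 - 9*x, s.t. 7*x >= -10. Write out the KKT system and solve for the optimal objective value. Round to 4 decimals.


Step 1: Try lambda = 0 (constraint inactive).
Stationarity: 2*3*x - 9 = 0
x* = 9/(2*3) = 1.5
Check constraint: 7*1.5 = 10.5 >= -10 -- satisfied.
Step 2: Compute optimal value.
f(x*) = 3*1.5^2 - 9*1.5 = -6.75


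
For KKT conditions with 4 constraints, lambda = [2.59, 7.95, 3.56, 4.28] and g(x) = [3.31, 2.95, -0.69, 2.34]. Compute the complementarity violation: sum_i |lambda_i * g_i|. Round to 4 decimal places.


KKT complementary slackness check:
lambda_1 * g_1 = 2.59 * 3.31 = 8.5729
lambda_2 * g_2 = 7.95 * 2.95 = 23.4525
lambda_3 * g_3 = 3.56 * -0.69 = -2.4564
lambda_4 * g_4 = 4.28 * 2.34 = 10.0152
Total violation = 8.5729 + 23.4525 + 2.4564 + 10.0152 = 44.497


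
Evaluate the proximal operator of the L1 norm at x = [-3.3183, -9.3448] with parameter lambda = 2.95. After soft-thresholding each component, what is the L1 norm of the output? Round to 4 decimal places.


Soft-thresholding with lambda = 2.95:
prox(-3.3183) = sign(-3.3183)*max(|-3.3183| - 2.95, 0) = -0.3683
prox(-9.3448) = sign(-9.3448)*max(|-9.3448| - 2.95, 0) = -6.3948
prox(x) = [-0.3683, -6.3948]
||prox(x)||_1 = 0.3683 + 6.3948 = 6.7631


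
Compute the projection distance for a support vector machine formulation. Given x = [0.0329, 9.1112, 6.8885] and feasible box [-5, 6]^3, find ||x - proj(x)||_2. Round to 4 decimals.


Project each component onto [-5, 6].
clip(0.0329) = 0.0329, clip(9.1112) = 6.0, clip(6.8885) = 6.0
Projection = [0.0329, 6.0, 6.0]
Squared diffs: [0.0, 9.6796, 0.7894]
Distance = sqrt(10.469) = 3.2356


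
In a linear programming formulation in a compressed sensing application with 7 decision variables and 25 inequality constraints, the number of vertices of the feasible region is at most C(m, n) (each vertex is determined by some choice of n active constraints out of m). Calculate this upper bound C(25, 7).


Each vertex corresponds to some choice of n active constraints out of m, so the number of vertices is at most C(m, n) = m! / (n!(m-n)!).
m = 25, n = 7
Numerator: 25 * 24 * 23 * 22 * 21 * 20 * 19
Denominator: 7! = 5040
C(25, 7) = 480700


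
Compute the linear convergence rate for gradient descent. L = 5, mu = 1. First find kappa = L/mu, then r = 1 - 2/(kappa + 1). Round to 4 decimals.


Step 1: Compute the condition number.
kappa = L/mu = 5/1 = 5.0
Step 2: Compute the convergence rate.
r = 1 - 2/(kappa + 1) = 1 - 2*mu/(L + mu) = (L - mu)/(L + mu) = 4/6 = 0.6667


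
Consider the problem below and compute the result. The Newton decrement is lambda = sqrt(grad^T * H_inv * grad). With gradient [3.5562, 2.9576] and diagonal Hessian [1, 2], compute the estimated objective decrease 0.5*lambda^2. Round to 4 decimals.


Step 1: H is diagonal, so H^(-1) * g = [3.5562, 1.4788].
Step 2: g^T H^(-1) g = sum_i g_i^2 / H_ii
  = (3.5562)^2/1 + (2.9576)^2/2
  = 12.6466 + 4.3737 = 17.0203
Step 3: Objective decrease = 0.5 * g^T H^(-1) g = 8.5101


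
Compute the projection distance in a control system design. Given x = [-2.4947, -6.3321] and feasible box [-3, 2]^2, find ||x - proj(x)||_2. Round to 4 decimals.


Project each component onto [-3, 2].
clip(-2.4947) = -2.4947, clip(-6.3321) = -3.0
Projection = [-2.4947, -3.0]
Squared diffs: [0.0, 11.1029]
Distance = sqrt(11.1029) = 3.3321


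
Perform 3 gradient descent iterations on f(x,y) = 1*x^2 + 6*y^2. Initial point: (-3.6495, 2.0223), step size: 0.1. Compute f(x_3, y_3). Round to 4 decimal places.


Gradient descent on f(x,y) = 1*x^2 + 6*y^2.
Starting point: (-3.6495, 2.0223), alpha = 0.1
Step 1: grad_x = 2*1*-3.6495 = -7.299, grad_y = 2*6*2.0223 = 24.2676
  x_1 = -3.6495 - 0.1*-7.299 = -2.9196
  y_1 = 2.0223 - 0.1*24.2676 = -0.4045
Step 2: grad_x = 2*1*-2.9196 = -5.8392, grad_y = 2*6*-0.4045 = -4.8535
  x_2 = -2.9196 - 0.1*-5.8392 = -2.3357
  y_2 = -0.4045 - 0.1*-4.8535 = 0.0809
Step 3: grad_x = 2*1*-2.3357 = -4.6714, grad_y = 2*6*0.0809 = 0.9707
  x_3 = -2.3357 - 0.1*-4.6714 = -1.8685
  y_3 = 0.0809 - 0.1*0.9707 = -0.0162
f(-1.8685, -0.0162) = 1*(-1.8685)^2 + 6*(-0.0162)^2 = 3.493


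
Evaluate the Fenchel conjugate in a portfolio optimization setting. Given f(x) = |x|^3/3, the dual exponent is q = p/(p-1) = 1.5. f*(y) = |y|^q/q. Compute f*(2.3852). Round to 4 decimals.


The conjugate exponent q satisfies 1/p + 1/q = 1.
p = 3, so q = 3/(3 - 1) = 1.5
|y|^q = 2.3852^1.5 = 3.6837
f*(2.3852) = 3.6837 / 1.5 = 2.4558


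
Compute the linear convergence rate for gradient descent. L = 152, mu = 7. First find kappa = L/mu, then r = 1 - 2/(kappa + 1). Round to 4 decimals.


Step 1: Compute the condition number.
kappa = L/mu = 152/7 = 21.7143
Step 2: Compute the convergence rate.
r = 1 - 2/(kappa + 1) = 1 - 2*mu/(L + mu) = (L - mu)/(L + mu) = 145/159 = 0.9119


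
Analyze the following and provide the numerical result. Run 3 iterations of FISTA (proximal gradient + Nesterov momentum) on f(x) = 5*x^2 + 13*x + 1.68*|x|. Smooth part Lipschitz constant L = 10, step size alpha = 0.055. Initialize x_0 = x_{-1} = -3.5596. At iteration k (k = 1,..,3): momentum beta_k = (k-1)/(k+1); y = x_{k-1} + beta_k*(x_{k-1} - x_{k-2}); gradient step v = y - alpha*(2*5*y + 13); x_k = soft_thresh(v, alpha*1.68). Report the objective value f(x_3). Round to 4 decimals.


FISTA on f(x) = 5*x^2 + 13*x + 1.68*|x|
L = 10, alpha = 0.055
Iteration 1: beta = 0.0, y = -3.5596 + 0.0*(-3.5596 + 3.5596) = -3.5596
  grad(y) = -22.596, v = y - alpha*grad = -2.3168
  prox(v) = soft_thresh(-2.3168, 0.0924) = -2.2244
Iteration 2: beta = 0.3333, y = -2.2244 + 0.3333*(-2.2244 + 3.5596) = -1.7794
  grad(y) = -4.7936, v = y - alpha*grad = -1.5157
  prox(v) = soft_thresh(-1.5157, 0.0924) = -1.4233
Iteration 3: beta = 0.5, y = -1.4233 + 0.5*(-1.4233 + 2.2244) = -1.0228
  grad(y) = 2.7724, v = y - alpha*grad = -1.1752
  prox(v) = soft_thresh(-1.1752, 0.0924) = -1.0828
f(x_3) = 5*(-1.0828)^2 + 13*(-1.0828) + 1.68*|-1.0828| = -6.395


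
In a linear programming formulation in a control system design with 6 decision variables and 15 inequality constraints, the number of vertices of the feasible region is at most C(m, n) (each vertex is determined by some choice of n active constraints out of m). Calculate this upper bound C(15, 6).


Each vertex corresponds to some choice of n active constraints out of m, so the number of vertices is at most C(m, n) = m! / (n!(m-n)!).
m = 15, n = 6
Numerator: 15 * 14 * 13 * 12 * 11 * 10
Denominator: 6! = 720
C(15, 6) = 5005


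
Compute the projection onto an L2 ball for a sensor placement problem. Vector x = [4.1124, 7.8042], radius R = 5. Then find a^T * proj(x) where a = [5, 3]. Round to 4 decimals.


Step 1: Compute ||x|| (intermediates to 6 decimals).
||x|| = sqrt(4.1124^2 + 7.8042^2) = 8.821415
Step 2: Project.
Since ||x|| > R, scale = R/||x|| = 5/8.821415 = 0.566802, proj(x) = scale * x
proj(x) = [2.330917, 4.423436]
Step 3: Dot product.
a^T * proj(x) = 5*2.330917 + 3*4.423436 = 24.9249


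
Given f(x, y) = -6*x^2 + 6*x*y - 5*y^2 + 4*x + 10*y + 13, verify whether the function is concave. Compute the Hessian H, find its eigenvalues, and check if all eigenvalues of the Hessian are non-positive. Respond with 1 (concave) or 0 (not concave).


The Hessian of f(x,y) = -6*x^2 + 6*x*y - 5*y^2 + 4*x + 10*y + 13 is:
H = [[-12, 6], [6, -10]]
Trace = -12 - 10 = -22
Determinant = -12*-10 - (6)^2 = 84
Discriminant = (-22)^2 - 4*84 = 148.0
Eigenvalues: lambda_1 = -17.0828, lambda_2 = -4.9172
The function is concave.

1


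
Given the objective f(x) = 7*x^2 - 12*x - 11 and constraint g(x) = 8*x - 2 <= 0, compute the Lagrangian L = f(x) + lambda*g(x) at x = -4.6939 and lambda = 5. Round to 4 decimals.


Step 1: Evaluate f(x).
f(-4.6939) = 7*(-4.6939)^2 - 12*(-4.6939) - 11 = 199.5557
Step 2: Evaluate g(x).
g(-4.6939) = 8*-4.6939 - 2 = -39.5512
Step 3: Compute Lagrangian.
L = 199.5557 + 5*-39.5512 = 1.7997


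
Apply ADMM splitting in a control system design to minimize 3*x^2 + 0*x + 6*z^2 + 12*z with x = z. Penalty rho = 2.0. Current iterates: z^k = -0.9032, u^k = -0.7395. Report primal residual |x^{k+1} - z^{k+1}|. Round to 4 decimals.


ADMM iteration with rho = 2.0, z^k = -0.9032, u^k = -0.7395
Step 1: x-update.
Minimize 3*x^2 + 0*x + (2.0/2)*(x + 0.9032 - 0.7395)^2
FOC: (2*3 + 2.0)*x = 0 + 2.0*(-0.9032 + 0.7395)
x^{k+1} = -0.0409
Step 2: z-update.
Minimize 6*z^2 + 12*z + (2.0/2)*(-0.0409 - z - 0.7395)^2
FOC: (2*6 + 2.0)*z = -12 + 2.0*(-0.0409 - 0.7395)
z^{k+1} = -0.9686
Step 3: u-update.
u^{k+1} = -0.7395 - 0.0409 + 0.9686 = 0.1882
Step 4: Primal residual = |-0.0409 + 0.9686| = 0.9277


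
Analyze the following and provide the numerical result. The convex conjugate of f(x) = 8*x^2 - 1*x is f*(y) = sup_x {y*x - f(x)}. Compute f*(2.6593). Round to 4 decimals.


f*(y) = sup_x {y*x - a*x^2 - b*x} = sup_x {(y-b)*x - a*x^2}
FOC: (y - b) - 2a*x = 0 => x* = (y - b)/(2a)
x* = (2.6593 + 1)/(2*8) = 0.2287
f*(2.6593) = (y-b)^2/(4a) = (2.6593 + 1)^2/(4*8)
= 13.3905/32 = 0.4185


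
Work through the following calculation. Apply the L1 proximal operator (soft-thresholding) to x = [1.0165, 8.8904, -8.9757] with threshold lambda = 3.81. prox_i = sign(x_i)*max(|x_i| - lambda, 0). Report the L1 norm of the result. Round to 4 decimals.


Soft-thresholding with lambda = 3.81:
prox(1.0165) = sign(1.0165)*max(|1.0165| - 3.81, 0) = 0.0
prox(8.8904) = sign(8.8904)*max(|8.8904| - 3.81, 0) = 5.0804
prox(-8.9757) = sign(-8.9757)*max(|-8.9757| - 3.81, 0) = -5.1657
prox(x) = [0.0, 5.0804, -5.1657]
||prox(x)||_1 = 0.0 + 5.0804 + 5.1657 = 10.2461


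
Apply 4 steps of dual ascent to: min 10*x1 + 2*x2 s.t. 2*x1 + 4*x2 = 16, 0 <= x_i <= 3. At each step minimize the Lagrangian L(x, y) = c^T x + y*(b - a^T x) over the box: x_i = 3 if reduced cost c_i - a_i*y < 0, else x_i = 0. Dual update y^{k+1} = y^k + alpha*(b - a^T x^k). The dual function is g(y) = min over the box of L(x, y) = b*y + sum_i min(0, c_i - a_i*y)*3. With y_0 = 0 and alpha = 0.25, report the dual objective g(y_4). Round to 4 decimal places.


Dual ascent for LP: min 10*x1 + 2*x2, 2*x1 + 4*x2 = 16, 0 <= x_i <= 3
Step 1: y^k = 0.0, reduced costs: (10.0, 2.0)
  x^k = (0.0, 0.0), subgradient = b - a^T x = 16.0
  y^{k+1} = 0.0 + 0.25*16.0 = 4.0
Step 2: y^k = 4.0, reduced costs: (2.0, -14.0)
  x^k = (0.0, 3.0), subgradient = b - a^T x = 4.0
  y^{k+1} = 4.0 + 0.25*4.0 = 5.0
Step 3: y^k = 5.0, reduced costs: (0.0, -18.0)
  x^k = (0.0, 3.0), subgradient = b - a^T x = 4.0
  y^{k+1} = 5.0 + 0.25*4.0 = 6.0
Step 4: y^k = 6.0, reduced costs: (-2.0, -22.0)
  x^k = (3.0, 3.0), subgradient = b - a^T x = -2.0
  y^{k+1} = 6.0 + 0.25*-2.0 = 5.5
Dual objective at y_4 = 5.5: reduced costs (-1.0, -20.0), box minimizer x = (3.0, 3.0)
g(y_4) = b*y + (c1 - a1*y)*x1 + (c2 - a2*y)*x2 = 16*5.5 + (-1.0)*3.0 + (-20.0)*3.0 = 88.0 - 3.0 - 60.0 = 25.0


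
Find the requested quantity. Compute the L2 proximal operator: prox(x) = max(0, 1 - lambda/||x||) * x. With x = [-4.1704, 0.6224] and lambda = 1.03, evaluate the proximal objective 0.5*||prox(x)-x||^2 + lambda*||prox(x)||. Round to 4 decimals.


Step 1: Compute ||x||.
||x|| = 4.2166
Step 2: Compute scaling factor.
scale = max(0, 1 - 1.03/4.2166) = 0.7557
Step 3: prox(x) = [-3.1517, 0.4704]
||prox(x)|| = 3.1866
Step 4: Proximal objective.
0.5*||prox-x||^2 = 0.5305
lambda*||prox|| = 3.2822
Total = 3.8126


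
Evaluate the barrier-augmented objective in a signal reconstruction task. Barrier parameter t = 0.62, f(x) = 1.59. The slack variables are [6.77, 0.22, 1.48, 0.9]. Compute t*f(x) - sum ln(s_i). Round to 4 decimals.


Step 1: Compute log-barrier.
ln values: [1.9125, -1.5141, 0.392, -0.1054]
phi = -(1.9125 - 1.5141 + 0.392 - 0.1054) = -0.6851
Step 2: Compute augmented objective.
t*f(x) = 0.62*1.59 = 0.9858
Total = 0.9858 - 0.6851 = 0.3007


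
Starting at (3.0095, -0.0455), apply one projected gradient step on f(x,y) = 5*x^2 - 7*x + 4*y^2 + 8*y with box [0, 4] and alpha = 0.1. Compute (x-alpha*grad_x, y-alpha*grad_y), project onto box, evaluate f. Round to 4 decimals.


Step 1: Compute gradient at (3.0095, -0.0455).
grad_x = 2*5*3.0095 - 7 = 23.095
grad_y = 2*4*-0.0455 + 8 = 7.636
Step 2: Gradient step.
x_raw = 3.0095 - 0.1*23.095 = 0.7
y_raw = -0.0455 - 0.1*7.636 = -0.8091
Step 3: Project onto [0, 4].
x_proj = clip(0.7) = 0.7
y_proj = clip(-0.8091) = 0.0
Step 4: Evaluate f.
f(0.7, 0.0) = -2.45


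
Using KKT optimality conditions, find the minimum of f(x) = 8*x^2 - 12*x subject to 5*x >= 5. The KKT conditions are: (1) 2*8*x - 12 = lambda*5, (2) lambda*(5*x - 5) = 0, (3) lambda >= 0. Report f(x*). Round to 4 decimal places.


Step 1: Try lambda = 0 (constraint inactive).
x_unc = 12/(2*8) = 0.75
Check: 5*0.75 = 3.75 < 5 -- violated!
Step 2: Constraint must be active: 5*x = 5
x* = 5/5 = 1.0
lambda = (2*8*1.0 - 12)/5 = 0.8
Step 3: Compute optimal value.
f(x*) = 8*1.0^2 - 12*1.0 = -4.0


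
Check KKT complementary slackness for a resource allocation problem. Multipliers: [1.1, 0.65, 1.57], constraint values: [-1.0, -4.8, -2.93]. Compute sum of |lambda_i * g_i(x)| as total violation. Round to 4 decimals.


KKT complementary slackness check:
lambda_1 * g_1 = 1.1 * -1.0 = -1.1
lambda_2 * g_2 = 0.65 * -4.8 = -3.12
lambda_3 * g_3 = 1.57 * -2.93 = -4.6001
Total violation = 1.1 + 3.12 + 4.6001 = 8.8201


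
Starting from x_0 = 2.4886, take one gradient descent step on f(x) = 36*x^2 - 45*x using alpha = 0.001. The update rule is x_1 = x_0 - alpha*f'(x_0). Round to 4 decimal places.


We compute the gradient at x_0 and apply the update.
f'(x) = 72*x - 45
f'(2.4886) = 72*2.4886 - 45 = 134.1792
x_1 = 2.4886 - 0.001*134.1792 = 2.3544


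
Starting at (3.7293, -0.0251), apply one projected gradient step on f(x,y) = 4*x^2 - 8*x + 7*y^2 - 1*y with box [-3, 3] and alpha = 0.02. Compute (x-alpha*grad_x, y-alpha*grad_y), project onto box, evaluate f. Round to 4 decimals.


Step 1: Compute gradient at (3.7293, -0.0251).
grad_x = 2*4*3.7293 - 8 = 21.8344
grad_y = 2*7*-0.0251 - 1 = -1.3514
Step 2: Gradient step.
x_raw = 3.7293 - 0.02*21.8344 = 3.2926
y_raw = -0.0251 - 0.02*-1.3514 = 0.0019
Step 3: Project onto [-3, 3].
x_proj = clip(3.2926) = 3.0
y_proj = clip(0.0019) = 0.0019
Step 4: Evaluate f.
f(3.0, 0.0019) = 11.9981


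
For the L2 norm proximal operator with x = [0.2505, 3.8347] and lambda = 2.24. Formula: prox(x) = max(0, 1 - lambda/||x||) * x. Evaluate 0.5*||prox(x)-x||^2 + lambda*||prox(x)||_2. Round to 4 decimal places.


Step 1: Compute ||x||.
||x|| = 3.8429
Step 2: Compute scaling factor.
scale = max(0, 1 - 2.24/3.8429) = 0.4171
Step 3: prox(x) = [0.1045, 1.5995]
||prox(x)|| = 1.6029
Step 4: Proximal objective.
0.5*||prox-x||^2 = 2.5088
lambda*||prox|| = 3.5905
Total = 6.0992


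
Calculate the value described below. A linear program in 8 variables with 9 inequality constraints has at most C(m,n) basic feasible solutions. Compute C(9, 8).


Each vertex corresponds to some choice of n active constraints out of m, so the number of vertices is at most C(m, n) = m! / (n!(m-n)!).
m = 9, n = 8
Numerator: 9 * 8 * 7 * 6 * 5 * 4 * 3 * 2
Denominator: 8! = 40320
C(9, 8) = 9


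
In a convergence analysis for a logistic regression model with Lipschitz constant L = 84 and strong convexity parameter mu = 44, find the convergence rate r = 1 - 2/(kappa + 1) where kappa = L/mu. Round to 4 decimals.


Step 1: Compute the condition number.
kappa = L/mu = 84/44 = 1.9091
Step 2: Compute the convergence rate.
r = 1 - 2/(kappa + 1) = 1 - 2*mu/(L + mu) = (L - mu)/(L + mu) = 40/128 = 0.3125


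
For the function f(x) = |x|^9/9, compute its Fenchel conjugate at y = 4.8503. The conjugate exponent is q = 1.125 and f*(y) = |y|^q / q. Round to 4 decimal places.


The conjugate exponent q satisfies 1/p + 1/q = 1.
p = 9, so q = 9/(9 - 1) = 1.125
|y|^q = 4.8503^1.125 = 5.9087
f*(4.8503) = 5.9087 / 1.125 = 5.2522


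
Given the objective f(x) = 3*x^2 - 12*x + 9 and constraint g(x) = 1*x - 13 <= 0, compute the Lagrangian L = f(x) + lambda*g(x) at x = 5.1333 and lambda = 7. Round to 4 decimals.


Step 1: Evaluate f(x).
f(5.1333) = 3*5.1333^2 - 12*5.1333 + 9 = 26.4527
Step 2: Evaluate g(x).
g(5.1333) = 1*5.1333 - 13 = -7.8667
Step 3: Compute Lagrangian.
L = 26.4527 + 7*-7.8667 = -28.6142


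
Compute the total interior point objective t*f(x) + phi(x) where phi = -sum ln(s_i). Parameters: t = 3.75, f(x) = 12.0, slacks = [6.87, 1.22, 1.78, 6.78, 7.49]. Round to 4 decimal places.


Step 1: Compute log-barrier.
ln values: [1.9272, 0.1989, 0.5766, 1.914, 2.0136]
phi = -(1.9272 + 0.1989 + 0.5766 + 1.914 + 2.0136) = -6.6302
Step 2: Compute augmented objective.
t*f(x) = 3.75*12.0 = 45.0
Total = 45.0 - 6.6302 = 38.3698


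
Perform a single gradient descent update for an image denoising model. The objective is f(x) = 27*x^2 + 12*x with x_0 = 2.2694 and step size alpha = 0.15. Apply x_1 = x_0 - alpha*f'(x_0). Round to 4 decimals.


We compute the gradient at x_0 and apply the update.
f'(x) = 54*x + 12
f'(2.2694) = 54*2.2694 + 12 = 134.5476
x_1 = 2.2694 - 0.15*134.5476 = -17.9127


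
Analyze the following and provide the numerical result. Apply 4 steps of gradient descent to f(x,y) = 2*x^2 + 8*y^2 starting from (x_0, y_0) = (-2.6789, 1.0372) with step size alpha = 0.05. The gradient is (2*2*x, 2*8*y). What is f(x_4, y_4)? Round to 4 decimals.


Gradient descent on f(x,y) = 2*x^2 + 8*y^2.
Starting point: (-2.6789, 1.0372), alpha = 0.05
Step 1: grad_x = 2*2*-2.6789 = -10.7156, grad_y = 2*8*1.0372 = 16.5952
  x_1 = -2.6789 - 0.05*-10.7156 = -2.1431
  y_1 = 1.0372 - 0.05*16.5952 = 0.2074
Step 2: grad_x = 2*2*-2.1431 = -8.5725, grad_y = 2*8*0.2074 = 3.319
  x_2 = -2.1431 - 0.05*-8.5725 = -1.7145
  y_2 = 0.2074 - 0.05*3.319 = 0.0415
Step 3: grad_x = 2*2*-1.7145 = -6.858, grad_y = 2*8*0.0415 = 0.6638
  x_3 = -1.7145 - 0.05*-6.858 = -1.3716
  y_3 = 0.0415 - 0.05*0.6638 = 0.0083
Step 4: grad_x = 2*2*-1.3716 = -5.4864, grad_y = 2*8*0.0083 = 0.1328
  x_4 = -1.3716 - 0.05*-5.4864 = -1.0973
  y_4 = 0.0083 - 0.05*0.1328 = 0.0017
f(-1.0973, 0.0017) = 2*(-1.0973)^2 + 8*0.0017^2 = 2.4081


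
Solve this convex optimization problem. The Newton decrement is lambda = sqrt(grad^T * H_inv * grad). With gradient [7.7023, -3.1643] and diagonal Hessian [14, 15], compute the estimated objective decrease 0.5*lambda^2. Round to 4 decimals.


Step 1: H is diagonal, so H^(-1) * g = [0.5502, -0.211].
Step 2: g^T H^(-1) g = sum_i g_i^2 / H_ii
  = (7.7023)^2/14 + (-3.1643)^2/15
  = 4.2375 + 0.6675 = 4.9051
Step 3: Objective decrease = 0.5 * g^T H^(-1) g = 2.4525


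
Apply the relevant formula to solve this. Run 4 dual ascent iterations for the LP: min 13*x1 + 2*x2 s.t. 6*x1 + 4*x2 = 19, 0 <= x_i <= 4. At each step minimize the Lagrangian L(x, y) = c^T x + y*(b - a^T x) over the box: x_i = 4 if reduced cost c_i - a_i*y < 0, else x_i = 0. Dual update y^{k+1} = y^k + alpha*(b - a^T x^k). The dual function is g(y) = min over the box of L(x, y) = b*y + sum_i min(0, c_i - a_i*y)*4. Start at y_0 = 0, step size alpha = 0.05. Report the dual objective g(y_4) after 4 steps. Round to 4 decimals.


Dual ascent for LP: min 13*x1 + 2*x2, 6*x1 + 4*x2 = 19, 0 <= x_i <= 4
Step 1: y^k = 0.0, reduced costs: (13.0, 2.0)
  x^k = (0.0, 0.0), subgradient = b - a^T x = 19.0
  y^{k+1} = 0.0 + 0.05*19.0 = 0.95
Step 2: y^k = 0.95, reduced costs: (7.3, -1.8)
  x^k = (0.0, 4.0), subgradient = b - a^T x = 3.0
  y^{k+1} = 0.95 + 0.05*3.0 = 1.1
Step 3: y^k = 1.1, reduced costs: (6.4, -2.4)
  x^k = (0.0, 4.0), subgradient = b - a^T x = 3.0
  y^{k+1} = 1.1 + 0.05*3.0 = 1.25
Step 4: y^k = 1.25, reduced costs: (5.5, -3.0)
  x^k = (0.0, 4.0), subgradient = b - a^T x = 3.0
  y^{k+1} = 1.25 + 0.05*3.0 = 1.4
Dual objective at y_4 = 1.4: reduced costs (4.6, -3.6), box minimizer x = (0.0, 4.0)
g(y_4) = b*y + (c1 - a1*y)*x1 + (c2 - a2*y)*x2 = 19*1.4 + 4.6*0.0 + (-3.6)*4.0 = 26.6 + 0.0 - 14.4 = 12.2


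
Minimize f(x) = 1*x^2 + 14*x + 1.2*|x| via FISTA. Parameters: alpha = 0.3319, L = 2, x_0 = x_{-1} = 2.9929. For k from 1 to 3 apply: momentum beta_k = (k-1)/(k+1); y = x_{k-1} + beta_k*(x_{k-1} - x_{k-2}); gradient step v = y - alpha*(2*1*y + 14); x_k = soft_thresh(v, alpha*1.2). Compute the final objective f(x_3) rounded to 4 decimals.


FISTA on f(x) = 1*x^2 + 14*x + 1.2*|x|
L = 2, alpha = 0.3319
Iteration 1: beta = 0.0, y = 2.9929 + 0.0*(2.9929 - 2.9929) = 2.9929
  grad(y) = 19.9858, v = y - alpha*grad = -3.6404
  prox(v) = soft_thresh(-3.6404, 0.3983) = -3.2421
Iteration 2: beta = 0.3333, y = -3.2421 + 0.3333*(-3.2421 - 2.9929) = -5.3204
  grad(y) = 3.3591, v = y - alpha*grad = -6.4353
  prox(v) = soft_thresh(-6.4353, 0.3983) = -6.0371
Iteration 3: beta = 0.5, y = -6.0371 + 0.5*(-6.0371 + 3.2421) = -7.4345
  grad(y) = -0.8691, v = y - alpha*grad = -7.1461
  prox(v) = soft_thresh(-7.1461, 0.3983) = -6.7478
f(x_3) = 1*(-6.7478)^2 + 14*(-6.7478) + 1.2*|-6.7478| = -40.839


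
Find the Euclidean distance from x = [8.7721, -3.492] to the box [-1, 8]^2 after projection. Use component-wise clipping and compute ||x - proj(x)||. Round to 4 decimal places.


Project each component onto [-1, 8].
clip(8.7721) = 8.0, clip(-3.492) = -1.0
Projection = [8.0, -1.0]
Squared diffs: [0.5961, 6.2101]
Distance = sqrt(6.8062) = 2.6089
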